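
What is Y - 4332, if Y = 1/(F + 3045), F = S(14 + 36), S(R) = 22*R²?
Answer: -251450939/58045 ≈ -4332.0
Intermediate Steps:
F = 55000 (F = 22*(14 + 36)² = 22*50² = 22*2500 = 55000)
Y = 1/58045 (Y = 1/(55000 + 3045) = 1/58045 ≈ 1.7228e-5)
Y - 4332 = 1/58045 - 4332 = -251450939/58045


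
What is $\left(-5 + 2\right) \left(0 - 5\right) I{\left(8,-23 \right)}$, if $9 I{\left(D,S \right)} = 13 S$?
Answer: $- \frac{1495}{3} \approx -498.33$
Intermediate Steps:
$I{\left(D,S \right)} = \frac{13 S}{9}$
$\left(-5 + 2\right) \left(0 - 5\right) I{\left(8,-23 \right)} = \left(-5 + 2\right) \left(0 - 5\right) \frac{13}{9} \left(-23\right) = \left(-3\right) \left(-5\right) \left(- \frac{299}{9}\right) = 15 \left(- \frac{299}{9}\right) = - \frac{1495}{3}$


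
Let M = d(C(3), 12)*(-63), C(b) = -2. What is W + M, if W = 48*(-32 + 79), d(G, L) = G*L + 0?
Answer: 3768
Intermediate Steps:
d(G, L) = G*L
W = 2256 (W = 48*47 = 2256)
M = 1512 (M = -2*12*(-63) = -24*(-63) = 1512)
W + M = 2256 + 1512 = 3768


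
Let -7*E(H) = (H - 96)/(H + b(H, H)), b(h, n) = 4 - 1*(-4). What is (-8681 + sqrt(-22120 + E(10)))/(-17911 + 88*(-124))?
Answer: 8681/28823 - I*sqrt(9754619)/605283 ≈ 0.30118 - 0.00516*I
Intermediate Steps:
b(h, n) = 8 (b(h, n) = 4 + 4 = 8)
E(H) = -(-96 + H)/(7*(8 + H)) (E(H) = -(H - 96)/(7*(H + 8)) = -(-96 + H)/(7*(8 + H)))
(-8681 + sqrt(-22120 + E(10)))/(-17911 + 88*(-124)) = (-8681 + sqrt(-22120 + (96 - 1*10)/(7*(8 + 10))))/(-17911 + 88*(-124)) = (-8681 + sqrt(-22120 + (1/7)*(96 - 10)/18))/(-17911 - 10912) = (-8681 + sqrt(-22120 + (1/7)*(1/18)*86))/(-28823) = (-8681 + sqrt(-22120 + 43/63))*(-1/28823) = (-8681 + sqrt(-1393517/63))*(-1/28823) = (-8681 + I*sqrt(9754619)/21)*(-1/28823) = 8681/28823 - I*sqrt(9754619)/605283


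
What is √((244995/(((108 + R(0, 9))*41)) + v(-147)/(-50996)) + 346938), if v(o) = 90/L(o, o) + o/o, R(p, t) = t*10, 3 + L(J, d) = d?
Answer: √21330062149552730310/7840635 ≈ 589.04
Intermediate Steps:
L(J, d) = -3 + d
R(p, t) = 10*t
v(o) = 1 + 90/(-3 + o) (v(o) = 90/(-3 + o) + o/o = 90/(-3 + o) + 1 = 1 + 90/(-3 + o))
√((244995/(((108 + R(0, 9))*41)) + v(-147)/(-50996)) + 346938) = √((244995/(((108 + 10*9)*41)) + ((87 - 147)/(-3 - 147))/(-50996)) + 346938) = √((244995/(((108 + 90)*41)) + (-60/(-150))*(-1/50996)) + 346938) = √((244995/((198*41)) - 1/150*(-60)*(-1/50996)) + 346938) = √((244995/8118 + (⅖)*(-1/50996)) + 346938) = √((244995*(1/8118) - 1/127490) + 346938) = √((81665/2706 - 1/127490) + 346938) = √(236624276/7840635 + 346938) = √(2720450849906/7840635) = √21330062149552730310/7840635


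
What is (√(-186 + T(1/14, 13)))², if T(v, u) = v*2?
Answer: -1301/7 ≈ -185.86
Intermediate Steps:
T(v, u) = 2*v
(√(-186 + T(1/14, 13)))² = (√(-186 + 2*(1/14)))² = (√(-186 + ⅐))² = (√(-1301/7))² = (I*√9107/7)² = -1301/7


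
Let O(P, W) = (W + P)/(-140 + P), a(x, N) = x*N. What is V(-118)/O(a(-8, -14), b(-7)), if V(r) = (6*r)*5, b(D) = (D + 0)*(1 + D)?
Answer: 7080/11 ≈ 643.64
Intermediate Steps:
a(x, N) = N*x
b(D) = D*(1 + D)
O(P, W) = (P + W)/(-140 + P)
V(r) = 30*r
V(-118)/O(a(-8, -14), b(-7)) = (30*(-118))/(((-14*(-8) - 7*(1 - 7))/(-140 - 14*(-8)))) = -3540*(-140 + 112)/(112 - 7*(-6)) = -3540*(-28/(112 + 42)) = -3540/((-1/28*154)) = -3540/(-11/2) = -3540*(-2/11) = 7080/11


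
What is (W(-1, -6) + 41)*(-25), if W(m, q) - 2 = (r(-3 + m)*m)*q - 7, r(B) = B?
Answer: -300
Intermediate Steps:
W(m, q) = -5 + m*q*(-3 + m) (W(m, q) = 2 + (((-3 + m)*m)*q - 7) = 2 + ((m*(-3 + m))*q - 7) = 2 + (m*q*(-3 + m) - 7) = 2 + (-7 + m*q*(-3 + m)) = -5 + m*q*(-3 + m))
(W(-1, -6) + 41)*(-25) = ((-5 - 1*(-6)*(-3 - 1)) + 41)*(-25) = ((-5 - 1*(-6)*(-4)) + 41)*(-25) = ((-5 - 24) + 41)*(-25) = (-29 + 41)*(-25) = 12*(-25) = -300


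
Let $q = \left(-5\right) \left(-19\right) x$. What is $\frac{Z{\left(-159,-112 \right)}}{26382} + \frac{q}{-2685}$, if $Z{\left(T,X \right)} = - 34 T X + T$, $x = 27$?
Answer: $- \frac{37639757}{1574126} \approx -23.912$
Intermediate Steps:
$q = 2565$ ($q = \left(-5\right) \left(-19\right) 27 = 95 \cdot 27 = 2565$)
$Z{\left(T,X \right)} = T - 34 T X$ ($Z{\left(T,X \right)} = - 34 T X + T = T - 34 T X$)
$\frac{Z{\left(-159,-112 \right)}}{26382} + \frac{q}{-2685} = \frac{\left(-159\right) \left(1 - -3808\right)}{26382} + \frac{2565}{-2685} = - 159 \left(1 + 3808\right) \frac{1}{26382} + 2565 \left(- \frac{1}{2685}\right) = \left(-159\right) 3809 \cdot \frac{1}{26382} - \frac{171}{179} = \left(-605631\right) \frac{1}{26382} - \frac{171}{179} = - \frac{201877}{8794} - \frac{171}{179} = - \frac{37639757}{1574126}$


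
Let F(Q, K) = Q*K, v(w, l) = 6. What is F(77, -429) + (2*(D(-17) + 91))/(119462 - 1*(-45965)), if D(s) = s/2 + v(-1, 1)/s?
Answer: -92897348754/2812259 ≈ -33033.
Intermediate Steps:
D(s) = s/2 + 6/s
F(Q, K) = K*Q
F(77, -429) + (2*(D(-17) + 91))/(119462 - 1*(-45965)) = -429*77 + (2*(((½)*(-17) + 6/(-17)) + 91))/(119462 - 1*(-45965)) = -33033 + (2*((-17/2 + 6*(-1/17)) + 91))/(119462 + 45965) = -33033 + (2*((-17/2 - 6/17) + 91))/165427 = -33033 + (2*(-301/34 + 91))*(1/165427) = -33033 + (2*(2793/34))*(1/165427) = -33033 + (2793/17)*(1/165427) = -33033 + 2793/2812259 = -92897348754/2812259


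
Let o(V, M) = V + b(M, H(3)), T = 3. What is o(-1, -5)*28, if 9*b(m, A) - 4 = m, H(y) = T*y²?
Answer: -280/9 ≈ -31.111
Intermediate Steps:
H(y) = 3*y²
b(m, A) = 4/9 + m/9
o(V, M) = 4/9 + V + M/9 (o(V, M) = V + (4/9 + M/9) = 4/9 + V + M/9)
o(-1, -5)*28 = (4/9 - 1 + (⅑)*(-5))*28 = (4/9 - 1 - 5/9)*28 = -10/9*28 = -280/9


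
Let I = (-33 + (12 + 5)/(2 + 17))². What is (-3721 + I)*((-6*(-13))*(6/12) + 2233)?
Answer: -2206523232/361 ≈ -6.1123e+6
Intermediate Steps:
I = 372100/361 (I = (-33 + 17/19)² = (-610/19)² = 372100/361 ≈ 1030.7)
(-3721 + I)*((-6*(-13))*(6/12) + 2233) = (-3721 + 372100/361)*((-6*(-13))*(6/12) + 2233) = -971181*(78*(6*(1/12)) + 2233)/361 = -971181*(78*(½) + 2233)/361 = -971181*(39 + 2233)/361 = -971181/361*2272 = -2206523232/361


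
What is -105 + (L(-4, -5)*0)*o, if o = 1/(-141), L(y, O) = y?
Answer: -105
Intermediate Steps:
o = -1/141 ≈ -0.0070922
-105 + (L(-4, -5)*0)*o = -105 - 4*0*(-1/141) = -105 + 0*(-1/141) = -105 + 0 = -105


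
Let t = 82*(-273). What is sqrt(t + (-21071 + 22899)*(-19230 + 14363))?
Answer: I*sqrt(8919262) ≈ 2986.5*I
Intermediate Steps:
t = -22386
sqrt(t + (-21071 + 22899)*(-19230 + 14363)) = sqrt(-22386 + (-21071 + 22899)*(-19230 + 14363)) = sqrt(-22386 + 1828*(-4867)) = sqrt(-22386 - 8896876) = sqrt(-8919262) = I*sqrt(8919262)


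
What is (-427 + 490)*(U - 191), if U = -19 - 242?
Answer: -28476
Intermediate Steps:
U = -261
(-427 + 490)*(U - 191) = (-427 + 490)*(-261 - 191) = 63*(-452) = -28476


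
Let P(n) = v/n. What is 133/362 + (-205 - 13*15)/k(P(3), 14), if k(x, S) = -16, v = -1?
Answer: 9183/362 ≈ 25.367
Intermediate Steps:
P(n) = -1/n
133/362 + (-205 - 13*15)/k(P(3), 14) = 133/362 + (-205 - 13*15)/(-16) = 133*(1/362) + (-205 - 1*195)*(-1/16) = 133/362 + (-205 - 195)*(-1/16) = 133/362 - 400*(-1/16) = 133/362 + 25 = 9183/362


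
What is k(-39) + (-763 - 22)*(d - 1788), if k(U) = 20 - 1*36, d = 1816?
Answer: -21996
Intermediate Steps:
k(U) = -16 (k(U) = 20 - 36 = -16)
k(-39) + (-763 - 22)*(d - 1788) = -16 + (-763 - 22)*(1816 - 1788) = -16 - 785*28 = -16 - 21980 = -21996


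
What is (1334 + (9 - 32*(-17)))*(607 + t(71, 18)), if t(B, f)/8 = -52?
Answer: 360417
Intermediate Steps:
t(B, f) = -416 (t(B, f) = 8*(-52) = -416)
(1334 + (9 - 32*(-17)))*(607 + t(71, 18)) = (1334 + (9 - 32*(-17)))*(607 - 416) = (1334 + (9 + 544))*191 = (1334 + 553)*191 = 1887*191 = 360417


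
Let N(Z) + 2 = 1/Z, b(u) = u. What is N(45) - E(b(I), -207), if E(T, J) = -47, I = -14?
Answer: 2026/45 ≈ 45.022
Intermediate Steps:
N(Z) = -2 + 1/Z
N(45) - E(b(I), -207) = (-2 + 1/45) - 1*(-47) = (-2 + 1/45) + 47 = -89/45 + 47 = 2026/45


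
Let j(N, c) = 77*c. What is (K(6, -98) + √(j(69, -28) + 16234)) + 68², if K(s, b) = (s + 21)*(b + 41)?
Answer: 3085 + √14078 ≈ 3203.7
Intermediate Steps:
K(s, b) = (21 + s)*(41 + b)
(K(6, -98) + √(j(69, -28) + 16234)) + 68² = ((861 + 21*(-98) + 41*6 - 98*6) + √(77*(-28) + 16234)) + 68² = ((861 - 2058 + 246 - 588) + √(-2156 + 16234)) + 4624 = (-1539 + √14078) + 4624 = 3085 + √14078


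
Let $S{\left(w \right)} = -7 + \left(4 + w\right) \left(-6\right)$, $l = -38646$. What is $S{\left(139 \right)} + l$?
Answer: $-39511$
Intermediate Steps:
$S{\left(w \right)} = -31 - 6 w$ ($S{\left(w \right)} = -7 - \left(24 + 6 w\right) = -31 - 6 w$)
$S{\left(139 \right)} + l = \left(-31 - 834\right) - 38646 = -865 - 38646 = -39511$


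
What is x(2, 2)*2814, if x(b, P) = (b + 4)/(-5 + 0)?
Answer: -16884/5 ≈ -3376.8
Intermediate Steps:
x(b, P) = -⅘ - b/5 (x(b, P) = (4 + b)/(-5) = (4 + b)*(-⅕) = -⅘ - b/5)
x(2, 2)*2814 = (-⅘ - ⅕*2)*2814 = (-⅘ - ⅖)*2814 = -6/5*2814 = -16884/5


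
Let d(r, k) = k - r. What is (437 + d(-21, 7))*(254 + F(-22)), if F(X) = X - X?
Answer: 118110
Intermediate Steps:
F(X) = 0
(437 + d(-21, 7))*(254 + F(-22)) = (437 + (7 - 1*(-21)))*(254 + 0) = (437 + (7 + 21))*254 = (437 + 28)*254 = 465*254 = 118110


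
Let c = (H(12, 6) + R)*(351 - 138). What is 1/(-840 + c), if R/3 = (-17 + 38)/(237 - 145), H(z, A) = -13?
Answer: -92/318609 ≈ -0.00028876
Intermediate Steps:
R = 63/92 (R = 3*((-17 + 38)/(237 - 145)) = 3*(21/92) = 63/92 ≈ 0.68478)
c = -241329/92 (c = (-13 + 63/92)*(351 - 138) = -1133/92*213 = -241329/92 ≈ -2623.1)
1/(-840 + c) = 1/(-840 - 241329/92) = 1/(-318609/92) = -92/318609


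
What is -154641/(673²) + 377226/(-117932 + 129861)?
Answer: 169011882465/5402990041 ≈ 31.281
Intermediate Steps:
-154641/(673²) + 377226/(-117932 + 129861) = -154641/452929 + 377226/11929 = 169011882465/5402990041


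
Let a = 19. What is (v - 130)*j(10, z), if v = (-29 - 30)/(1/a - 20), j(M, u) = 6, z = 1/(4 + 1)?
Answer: -288894/379 ≈ -762.25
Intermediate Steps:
z = ⅕ (z = 1/5 = ⅕ ≈ 0.20000)
v = 1121/379 (v = (-29 - 30)/(1/19 - 20) = -59/(1/19 - 20) = -59/(-379/19) = -59*(-19/379) = 1121/379 ≈ 2.9578)
(v - 130)*j(10, z) = (1121/379 - 130)*6 = -48149/379*6 = -288894/379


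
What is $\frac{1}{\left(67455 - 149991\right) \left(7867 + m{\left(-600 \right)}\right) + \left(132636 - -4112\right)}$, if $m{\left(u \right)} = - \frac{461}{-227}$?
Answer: $- \frac{227}{147400538924} \approx -1.54 \cdot 10^{-9}$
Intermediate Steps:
$m{\left(u \right)} = \frac{461}{227}$ ($m{\left(u \right)} = \left(-461\right) \left(- \frac{1}{227}\right) = \frac{461}{227}$)
$\frac{1}{\left(67455 - 149991\right) \left(7867 + m{\left(-600 \right)}\right) + \left(132636 - -4112\right)} = \frac{1}{\left(67455 - 149991\right) \left(7867 + \frac{461}{227}\right) + \left(132636 - -4112\right)} = \frac{1}{\left(-82536\right) \frac{1786270}{227} + \left(132636 + 4112\right)} = \frac{1}{- \frac{147431580720}{227} + 136748} = \frac{1}{- \frac{147400538924}{227}} = - \frac{227}{147400538924}$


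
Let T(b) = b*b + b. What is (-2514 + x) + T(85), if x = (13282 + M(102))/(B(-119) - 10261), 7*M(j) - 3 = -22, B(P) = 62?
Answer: 342307873/71393 ≈ 4794.7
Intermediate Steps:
M(j) = -19/7 (M(j) = 3/7 + (⅐)*(-22) = 3/7 - 22/7 = -19/7)
T(b) = b + b² (T(b) = b² + b = b + b²)
x = -92955/71393 (x = (13282 - 19/7)/(62 - 10261) = (92955/7)/(-10199) = (92955/7)*(-1/10199) = -92955/71393 ≈ -1.3020)
(-2514 + x) + T(85) = (-2514 - 92955/71393) + 85*(1 + 85) = -179574957/71393 + 85*86 = -179574957/71393 + 7310 = 342307873/71393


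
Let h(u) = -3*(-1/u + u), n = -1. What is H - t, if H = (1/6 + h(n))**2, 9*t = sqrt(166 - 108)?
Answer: 1/36 - sqrt(58)/9 ≈ -0.81842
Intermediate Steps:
t = sqrt(58)/9 (t = sqrt(166 - 108)/9 = sqrt(58)/9 ≈ 0.84620)
h(u) = -3*u + 3/u (h(u) = -3*(u - 1/u) = -3*u + 3/u)
H = 1/36 (H = (1/6 + (-3*(-1) + 3/(-1)))**2 = (1/6 + (3 + 3*(-1)))**2 = (1/6 + (3 - 3))**2 = (1/6 + 0)**2 = (1/6)**2 = 1/36 ≈ 0.027778)
H - t = 1/36 - sqrt(58)/9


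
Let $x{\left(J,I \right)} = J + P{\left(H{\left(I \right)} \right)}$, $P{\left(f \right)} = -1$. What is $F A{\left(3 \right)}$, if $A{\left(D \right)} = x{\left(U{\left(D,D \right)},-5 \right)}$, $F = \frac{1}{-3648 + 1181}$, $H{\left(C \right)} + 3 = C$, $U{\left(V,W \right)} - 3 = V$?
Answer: $- \frac{5}{2467} \approx -0.0020268$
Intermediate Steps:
$U{\left(V,W \right)} = 3 + V$
$H{\left(C \right)} = -3 + C$
$F = - \frac{1}{2467}$ ($F = \frac{1}{-2467} = - \frac{1}{2467} \approx -0.00040535$)
$x{\left(J,I \right)} = -1 + J$ ($x{\left(J,I \right)} = J - 1 = -1 + J$)
$A{\left(D \right)} = 2 + D$ ($A{\left(D \right)} = -1 + \left(3 + D\right) = 2 + D$)
$F A{\left(3 \right)} = - \frac{2 + 3}{2467} = \left(- \frac{1}{2467}\right) 5 = - \frac{5}{2467}$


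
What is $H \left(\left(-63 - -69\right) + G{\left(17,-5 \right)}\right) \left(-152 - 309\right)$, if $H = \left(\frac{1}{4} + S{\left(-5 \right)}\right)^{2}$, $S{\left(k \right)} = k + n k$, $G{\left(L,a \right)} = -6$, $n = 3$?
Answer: $0$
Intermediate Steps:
$S{\left(k \right)} = 4 k$ ($S{\left(k \right)} = k + 3 k = 4 k$)
$H = \frac{6241}{16}$ ($H = \left(\frac{1}{4} + 4 \left(-5\right)\right)^{2} = \left(\frac{1}{4} - 20\right)^{2} = \left(- \frac{79}{4}\right)^{2} = \frac{6241}{16} \approx 390.06$)
$H \left(\left(-63 - -69\right) + G{\left(17,-5 \right)}\right) \left(-152 - 309\right) = \frac{6241 \left(\left(-63 - -69\right) - 6\right) \left(-152 - 309\right)}{16} = \frac{6241 \left(\left(-63 + 69\right) - 6\right) \left(-461\right)}{16} = \frac{6241 \left(6 - 6\right) \left(-461\right)}{16} = \frac{6241 \cdot 0 \left(-461\right)}{16} = \frac{6241}{16} \cdot 0 = 0$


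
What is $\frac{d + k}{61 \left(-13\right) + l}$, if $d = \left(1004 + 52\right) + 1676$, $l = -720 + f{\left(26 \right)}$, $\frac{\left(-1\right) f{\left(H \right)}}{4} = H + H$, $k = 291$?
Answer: $- \frac{3023}{1721} \approx -1.7565$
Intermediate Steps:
$f{\left(H \right)} = - 8 H$ ($f{\left(H \right)} = - 4 \left(H + H\right) = - 4 \cdot 2 H = - 8 H$)
$l = -928$ ($l = -720 - 208 = -928$)
$d = 2732$ ($d = 1056 + 1676 = 2732$)
$\frac{d + k}{61 \left(-13\right) + l} = \frac{2732 + 291}{61 \left(-13\right) - 928} = \frac{3023}{-793 - 928} = \frac{3023}{-1721} = 3023 \left(- \frac{1}{1721}\right) = - \frac{3023}{1721}$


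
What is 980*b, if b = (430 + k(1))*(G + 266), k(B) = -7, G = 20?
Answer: 118558440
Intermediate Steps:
b = 120978 (b = (430 - 7)*(20 + 266) = 423*286 = 120978)
980*b = 980*120978 = 118558440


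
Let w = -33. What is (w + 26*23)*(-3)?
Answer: -1695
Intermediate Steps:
(w + 26*23)*(-3) = (-33 + 26*23)*(-3) = (-33 + 598)*(-3) = 565*(-3) = -1695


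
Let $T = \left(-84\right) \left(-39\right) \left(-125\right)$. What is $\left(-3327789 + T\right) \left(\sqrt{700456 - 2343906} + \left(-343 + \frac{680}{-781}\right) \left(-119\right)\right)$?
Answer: $- \frac{119440007939133}{781} - 18686445 i \sqrt{65738} \approx -1.5293 \cdot 10^{11} - 4.7911 \cdot 10^{9} i$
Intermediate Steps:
$T = -409500$ ($T = 3276 \left(-125\right) = -409500$)
$\left(-3327789 + T\right) \left(\sqrt{700456 - 2343906} + \left(-343 + \frac{680}{-781}\right) \left(-119\right)\right) = \left(-3327789 - 409500\right) \left(\sqrt{700456 - 2343906} + \left(-343 + \frac{680}{-781}\right) \left(-119\right)\right) = - 3737289 \left(\sqrt{-1643450} + \left(-343 + 680 \left(- \frac{1}{781}\right)\right) \left(-119\right)\right) = - 3737289 \left(5 i \sqrt{65738} + \left(-343 - \frac{680}{781}\right) \left(-119\right)\right) = - 3737289 \left(5 i \sqrt{65738} - - \frac{31958997}{781}\right) = - 3737289 \left(5 i \sqrt{65738} + \frac{31958997}{781}\right) = - 3737289 \left(\frac{31958997}{781} + 5 i \sqrt{65738}\right) = - \frac{119440007939133}{781} - 18686445 i \sqrt{65738}$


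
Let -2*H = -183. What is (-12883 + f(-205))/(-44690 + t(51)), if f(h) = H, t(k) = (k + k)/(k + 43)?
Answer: 1202401/4200758 ≈ 0.28623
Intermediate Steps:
t(k) = 2*k/(43 + k) (t(k) = (2*k)/(43 + k) = 2*k/(43 + k))
H = 183/2 (H = -½*(-183) = 183/2 ≈ 91.500)
f(h) = 183/2
(-12883 + f(-205))/(-44690 + t(51)) = (-12883 + 183/2)/(-44690 + 2*51/(43 + 51)) = -25583/(2*(-44690 + 2*51/94)) = -25583/(2*(-44690 + 2*51*(1/94))) = -25583/(2*(-44690 + 51/47)) = -25583/(2*(-2100379/47)) = -25583/2*(-47/2100379) = 1202401/4200758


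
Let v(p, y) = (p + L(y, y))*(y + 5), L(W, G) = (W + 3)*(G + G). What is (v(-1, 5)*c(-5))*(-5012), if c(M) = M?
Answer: 19797400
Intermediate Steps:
L(W, G) = 2*G*(3 + W) (L(W, G) = (3 + W)*(2*G) = 2*G*(3 + W))
v(p, y) = (5 + y)*(p + 2*y*(3 + y)) (v(p, y) = (p + 2*y*(3 + y))*(y + 5) = (p + 2*y*(3 + y))*(5 + y) = (5 + y)*(p + 2*y*(3 + y)))
(v(-1, 5)*c(-5))*(-5012) = ((2*5**3 + 5*(-1) + 16*5**2 + 30*5 - 1*5)*(-5))*(-5012) = ((2*125 - 5 + 16*25 + 150 - 5)*(-5))*(-5012) = ((250 - 5 + 400 + 150 - 5)*(-5))*(-5012) = (790*(-5))*(-5012) = -3950*(-5012) = 19797400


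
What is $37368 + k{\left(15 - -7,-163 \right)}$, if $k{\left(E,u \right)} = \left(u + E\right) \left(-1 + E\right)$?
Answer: $34407$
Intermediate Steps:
$k{\left(E,u \right)} = \left(-1 + E\right) \left(E + u\right)$ ($k{\left(E,u \right)} = \left(E + u\right) \left(-1 + E\right) = \left(-1 + E\right) \left(E + u\right)$)
$37368 + k{\left(15 - -7,-163 \right)} = 37368 - \left(-148 + 7 - \left(15 - -7\right)^{2} - \left(15 - -7\right) \left(-163\right)\right) = 37368 + \left(\left(15 + 7\right)^{2} - \left(15 + 7\right) + 163 + \left(15 + 7\right) \left(-163\right)\right) = 37368 + \left(22^{2} - 22 + 163 + 22 \left(-163\right)\right) = 37368 + \left(484 - 22 + 163 - 3586\right) = 37368 - 2961 = 34407$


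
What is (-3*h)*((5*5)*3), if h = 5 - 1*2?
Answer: -675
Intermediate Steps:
h = 3 (h = 5 - 2 = 3)
(-3*h)*((5*5)*3) = (-3*3)*((5*5)*3) = -225*3 = -9*75 = -675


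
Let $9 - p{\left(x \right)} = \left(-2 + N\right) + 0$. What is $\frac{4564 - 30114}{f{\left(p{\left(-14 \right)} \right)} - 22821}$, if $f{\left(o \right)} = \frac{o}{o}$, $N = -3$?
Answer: $\frac{365}{326} \approx 1.1196$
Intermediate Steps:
$p{\left(x \right)} = 14$ ($p{\left(x \right)} = 9 - \left(\left(-2 - 3\right) + 0\right) = 9 - \left(-5 + 0\right) = 9 - -5 = 9 + 5 = 14$)
$f{\left(o \right)} = 1$
$\frac{4564 - 30114}{f{\left(p{\left(-14 \right)} \right)} - 22821} = \frac{4564 - 30114}{1 - 22821} = - \frac{25550}{-22820} = \left(-25550\right) \left(- \frac{1}{22820}\right) = \frac{365}{326}$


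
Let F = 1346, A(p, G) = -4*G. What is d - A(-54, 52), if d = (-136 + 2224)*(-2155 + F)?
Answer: -1688984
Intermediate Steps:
d = -1689192 (d = (-136 + 2224)*(-2155 + 1346) = 2088*(-809) = -1689192)
d - A(-54, 52) = -1689192 - (-4)*52 = -1689192 - 1*(-208) = -1689192 + 208 = -1688984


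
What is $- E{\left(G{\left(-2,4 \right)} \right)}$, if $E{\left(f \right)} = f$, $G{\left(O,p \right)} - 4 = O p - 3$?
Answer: $7$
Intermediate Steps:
$G{\left(O,p \right)} = 1 + O p$ ($G{\left(O,p \right)} = 4 + \left(O p - 3\right) = 4 + \left(-3 + O p\right) = 1 + O p$)
$- E{\left(G{\left(-2,4 \right)} \right)} = - (1 - 8) = \left(-1\right) \left(-7\right) = 7$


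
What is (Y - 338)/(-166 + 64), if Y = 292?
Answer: 23/51 ≈ 0.45098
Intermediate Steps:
(Y - 338)/(-166 + 64) = (292 - 338)/(-166 + 64) = -46/(-102) = -46*(-1/102) = 23/51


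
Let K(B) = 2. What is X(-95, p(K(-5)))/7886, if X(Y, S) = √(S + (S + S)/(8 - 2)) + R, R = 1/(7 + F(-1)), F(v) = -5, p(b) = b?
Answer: 1/15772 + √6/11829 ≈ 0.00027048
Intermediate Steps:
R = ½ (R = 1/(7 - 5) = 1/2 = ½ ≈ 0.50000)
X(Y, S) = ½ + 2*√3*√S/3 (X(Y, S) = √(S + (S + S)/(8 - 2)) + ½ = √(S + (2*S)/6) + ½ = √(S + (2*S)*(⅙)) + ½ = √(S + S/3) + ½ = √(4*S/3) + ½ = 2*√3*√S/3 + ½ = ½ + 2*√3*√S/3)
X(-95, p(K(-5)))/7886 = (½ + 2*√3*√2/3)/7886 = (½ + 2*√6/3)*(1/7886) = 1/15772 + √6/11829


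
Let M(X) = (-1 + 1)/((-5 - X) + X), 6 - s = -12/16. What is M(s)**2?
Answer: 0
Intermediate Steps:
s = 27/4 (s = 6 - (-12)/16 = 6 - 1*(-3/4) = 6 + 3/4 = 27/4 ≈ 6.7500)
M(X) = 0 (M(X) = 0/(-5) = 0*(-1/5) = 0)
M(s)**2 = 0**2 = 0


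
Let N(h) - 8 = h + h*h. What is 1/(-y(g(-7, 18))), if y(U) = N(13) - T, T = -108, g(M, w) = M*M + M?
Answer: -1/298 ≈ -0.0033557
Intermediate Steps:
g(M, w) = M + M² (g(M, w) = M² + M = M + M²)
N(h) = 8 + h + h² (N(h) = 8 + (h + h*h) = 8 + (h + h²) = 8 + h + h²)
y(U) = 298 (y(U) = (8 + 13 + 13²) - 1*(-108) = (8 + 13 + 169) + 108 = 190 + 108 = 298)
1/(-y(g(-7, 18))) = 1/(-1*298) = 1/(-298) = -1/298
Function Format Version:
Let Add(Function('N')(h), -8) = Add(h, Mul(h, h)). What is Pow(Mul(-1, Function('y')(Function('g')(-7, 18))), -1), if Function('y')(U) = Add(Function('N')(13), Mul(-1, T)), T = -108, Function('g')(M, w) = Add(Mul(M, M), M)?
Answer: Rational(-1, 298) ≈ -0.0033557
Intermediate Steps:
Function('g')(M, w) = Add(M, Pow(M, 2)) (Function('g')(M, w) = Add(Pow(M, 2), M) = Add(M, Pow(M, 2)))
Function('N')(h) = Add(8, h, Pow(h, 2)) (Function('N')(h) = Add(8, Add(h, Mul(h, h))) = Add(8, Add(h, Pow(h, 2))) = Add(8, h, Pow(h, 2)))
Function('y')(U) = 298 (Function('y')(U) = Add(Add(8, 13, Pow(13, 2)), Mul(-1, -108)) = Add(Add(8, 13, 169), 108) = Add(190, 108) = 298)
Pow(Mul(-1, Function('y')(Function('g')(-7, 18))), -1) = Pow(Mul(-1, 298), -1) = Pow(-298, -1) = Rational(-1, 298)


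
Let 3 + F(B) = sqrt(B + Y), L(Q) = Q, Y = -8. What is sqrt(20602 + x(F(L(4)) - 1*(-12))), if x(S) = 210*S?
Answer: 2*sqrt(5623 + 105*I) ≈ 149.98 + 1.4002*I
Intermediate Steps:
F(B) = -3 + sqrt(-8 + B) (F(B) = -3 + sqrt(B - 8) = -3 + sqrt(-8 + B))
sqrt(20602 + x(F(L(4)) - 1*(-12))) = sqrt(20602 + 210*((-3 + sqrt(-8 + 4)) - 1*(-12))) = sqrt(20602 + 210*((-3 + sqrt(-4)) + 12)) = sqrt(20602 + 210*((-3 + 2*I) + 12)) = sqrt(20602 + 210*(9 + 2*I)) = sqrt(20602 + (1890 + 420*I)) = sqrt(22492 + 420*I)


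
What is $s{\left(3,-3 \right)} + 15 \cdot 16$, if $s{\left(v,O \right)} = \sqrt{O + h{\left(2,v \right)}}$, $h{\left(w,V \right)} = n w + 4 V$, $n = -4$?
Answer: $241$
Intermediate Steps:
$h{\left(w,V \right)} = - 4 w + 4 V$
$s{\left(v,O \right)} = \sqrt{-8 + O + 4 v}$ ($s{\left(v,O \right)} = \sqrt{O + \left(\left(-4\right) 2 + 4 v\right)} = \sqrt{O + \left(-8 + 4 v\right)} = \sqrt{-8 + O + 4 v}$)
$s{\left(3,-3 \right)} + 15 \cdot 16 = \sqrt{-8 - 3 + 4 \cdot 3} + 15 \cdot 16 = \sqrt{-8 - 3 + 12} + 240 = \sqrt{1} + 240 = 1 + 240 = 241$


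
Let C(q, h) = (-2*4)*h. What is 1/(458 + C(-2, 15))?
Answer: 1/338 ≈ 0.0029586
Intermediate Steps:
C(q, h) = -8*h
1/(458 + C(-2, 15)) = 1/(458 - 8*15) = 1/(458 - 120) = 1/338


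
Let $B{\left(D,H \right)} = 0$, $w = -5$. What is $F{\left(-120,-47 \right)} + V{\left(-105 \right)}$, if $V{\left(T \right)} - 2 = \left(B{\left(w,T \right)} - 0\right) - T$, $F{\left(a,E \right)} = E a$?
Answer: $5747$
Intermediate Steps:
$V{\left(T \right)} = 2 - T$ ($V{\left(T \right)} = 2 + \left(\left(0 - 0\right) - T\right) = 2 + \left(\left(0 + 0\right) - T\right) = 2 + \left(0 - T\right) = 2 - T$)
$F{\left(-120,-47 \right)} + V{\left(-105 \right)} = \left(-47\right) \left(-120\right) + \left(2 - -105\right) = 5640 + \left(2 + 105\right) = 5640 + 107 = 5747$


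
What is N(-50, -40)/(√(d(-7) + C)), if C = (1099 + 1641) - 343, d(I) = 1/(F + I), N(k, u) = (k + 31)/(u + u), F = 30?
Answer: 19*√317009/2205280 ≈ 0.0048509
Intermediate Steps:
N(k, u) = (31 + k)/(2*u) (N(k, u) = (31 + k)/((2*u)) = (31 + k)*(1/(2*u)) = (31 + k)/(2*u))
d(I) = 1/(30 + I)
C = 2397 (C = 2740 - 343 = 2397)
N(-50, -40)/(√(d(-7) + C)) = ((½)*(31 - 50)/(-40))/(√(1/(30 - 7) + 2397)) = ((½)*(-1/40)*(-19))/(√(1/23 + 2397)) = 19/(80*(√(1/23 + 2397))) = 19/(80*(√(55132/23))) = 19/(80*((2*√317009/23))) = 19*(√317009/27566)/80 = 19*√317009/2205280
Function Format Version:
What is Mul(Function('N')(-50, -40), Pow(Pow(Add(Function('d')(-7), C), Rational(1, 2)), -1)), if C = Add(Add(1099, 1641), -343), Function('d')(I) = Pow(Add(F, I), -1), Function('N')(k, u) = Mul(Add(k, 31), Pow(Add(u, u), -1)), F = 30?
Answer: Mul(Rational(19, 2205280), Pow(317009, Rational(1, 2))) ≈ 0.0048509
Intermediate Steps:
Function('N')(k, u) = Mul(Rational(1, 2), Pow(u, -1), Add(31, k)) (Function('N')(k, u) = Mul(Add(31, k), Pow(Mul(2, u), -1)) = Mul(Add(31, k), Mul(Rational(1, 2), Pow(u, -1))) = Mul(Rational(1, 2), Pow(u, -1), Add(31, k)))
Function('d')(I) = Pow(Add(30, I), -1)
C = 2397 (C = Add(2740, -343) = 2397)
Mul(Function('N')(-50, -40), Pow(Pow(Add(Function('d')(-7), C), Rational(1, 2)), -1)) = Mul(Mul(Rational(1, 2), Pow(-40, -1), Add(31, -50)), Pow(Pow(Add(Pow(Add(30, -7), -1), 2397), Rational(1, 2)), -1)) = Mul(Mul(Rational(1, 2), Rational(-1, 40), -19), Pow(Pow(Add(Pow(23, -1), 2397), Rational(1, 2)), -1)) = Mul(Rational(19, 80), Pow(Pow(Add(Rational(1, 23), 2397), Rational(1, 2)), -1)) = Mul(Rational(19, 80), Pow(Pow(Rational(55132, 23), Rational(1, 2)), -1)) = Mul(Rational(19, 80), Pow(Mul(Rational(2, 23), Pow(317009, Rational(1, 2))), -1)) = Mul(Rational(19, 80), Mul(Rational(1, 27566), Pow(317009, Rational(1, 2)))) = Mul(Rational(19, 2205280), Pow(317009, Rational(1, 2)))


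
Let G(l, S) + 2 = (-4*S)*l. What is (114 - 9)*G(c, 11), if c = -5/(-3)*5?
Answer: -38710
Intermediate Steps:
c = 25/3 (c = -5*(-⅓)*5 = (5/3)*5 = 25/3 ≈ 8.3333)
G(l, S) = -2 - 4*S*l (G(l, S) = -2 + (-4*S)*l = -2 - 4*S*l)
(114 - 9)*G(c, 11) = (114 - 9)*(-2 - 4*11*25/3) = 105*(-2 - 1100/3) = 105*(-1106/3) = -38710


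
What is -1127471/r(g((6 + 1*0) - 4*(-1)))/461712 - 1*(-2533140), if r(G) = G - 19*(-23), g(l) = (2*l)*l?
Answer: 745023182300689/294110544 ≈ 2.5331e+6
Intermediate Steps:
g(l) = 2*l²
r(G) = 437 + G (r(G) = G + 437 = 437 + G)
-1127471/r(g((6 + 1*0) - 4*(-1)))/461712 - 1*(-2533140) = -1127471/(437 + 2*((6 + 1*0) - 4*(-1))²)/461712 - 1*(-2533140) = -1127471/(437 + 2*((6 + 0) + 4)²)*(1/461712) + 2533140 = -1127471/(437 + 2*(6 + 4)²)*(1/461712) + 2533140 = -1127471/(437 + 2*10²)*(1/461712) + 2533140 = -1127471/(437 + 2*100)*(1/461712) + 2533140 = -1127471/(437 + 200)*(1/461712) + 2533140 = -1127471/637*(1/461712) + 2533140 = -1127471*1/637*(1/461712) + 2533140 = -1127471/637*1/461712 + 2533140 = -1127471/294110544 + 2533140 = 745023182300689/294110544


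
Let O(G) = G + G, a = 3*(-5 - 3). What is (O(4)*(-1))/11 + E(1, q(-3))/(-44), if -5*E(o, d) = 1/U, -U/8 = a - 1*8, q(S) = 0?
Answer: -40959/56320 ≈ -0.72725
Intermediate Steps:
a = -24 (a = 3*(-8) = -24)
O(G) = 2*G
U = 256 (U = -8*(-24 - 1*8) = -8*(-24 - 8) = -8*(-32) = 256)
E(o, d) = -1/1280 (E(o, d) = -1/5/256 = -1/5*1/256 = -1/1280)
(O(4)*(-1))/11 + E(1, q(-3))/(-44) = ((2*4)*(-1))/11 - 1/1280/(-44) = (8*(-1))*(1/11) - 1/1280*(-1/44) = -8*1/11 + 1/56320 = -8/11 + 1/56320 = -40959/56320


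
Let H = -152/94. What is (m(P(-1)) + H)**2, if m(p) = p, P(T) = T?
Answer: 15129/2209 ≈ 6.8488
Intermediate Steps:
H = -76/47 (H = -152*1/94 = -76/47 ≈ -1.6170)
(m(P(-1)) + H)**2 = (-1 - 76/47)**2 = (-123/47)**2 = 15129/2209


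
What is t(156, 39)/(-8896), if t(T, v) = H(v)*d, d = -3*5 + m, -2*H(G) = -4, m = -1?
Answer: 1/278 ≈ 0.0035971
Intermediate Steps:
H(G) = 2 (H(G) = -1/2*(-4) = 2)
d = -16 (d = -3*5 - 1 = -15 - 1 = -16)
t(T, v) = -32 (t(T, v) = 2*(-16) = -32)
t(156, 39)/(-8896) = -32/(-8896) = -32*(-1/8896) = 1/278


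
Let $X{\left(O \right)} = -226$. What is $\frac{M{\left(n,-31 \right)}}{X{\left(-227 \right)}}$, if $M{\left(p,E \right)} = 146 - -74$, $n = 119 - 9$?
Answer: $- \frac{110}{113} \approx -0.97345$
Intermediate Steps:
$n = 110$
$M{\left(p,E \right)} = 220$ ($M{\left(p,E \right)} = 146 + 74 = 220$)
$\frac{M{\left(n,-31 \right)}}{X{\left(-227 \right)}} = \frac{220}{-226} = 220 \left(- \frac{1}{226}\right) = - \frac{110}{113}$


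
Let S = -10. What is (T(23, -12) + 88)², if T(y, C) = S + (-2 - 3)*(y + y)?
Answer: 23104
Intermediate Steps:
T(y, C) = -10 - 10*y (T(y, C) = -10 + (-2 - 3)*(y + y) = -10 - 10*y)
(T(23, -12) + 88)² = ((-10 - 10*23) + 88)² = ((-10 - 230) + 88)² = (-240 + 88)² = (-152)² = 23104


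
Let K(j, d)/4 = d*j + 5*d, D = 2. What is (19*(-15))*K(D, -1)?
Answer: 7980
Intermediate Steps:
K(j, d) = 20*d + 4*d*j (K(j, d) = 4*(d*j + 5*d) = 4*(5*d + d*j) = 20*d + 4*d*j)
(19*(-15))*K(D, -1) = (19*(-15))*(4*(-1)*(5 + 2)) = -1140*(-1)*7 = -285*(-28) = 7980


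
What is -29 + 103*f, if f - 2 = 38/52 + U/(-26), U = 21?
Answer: 2198/13 ≈ 169.08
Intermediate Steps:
f = 25/13 (f = 2 + (38/52 + 21/(-26)) = 2 + (38*(1/52) + 21*(-1/26)) = 2 + (19/26 - 21/26) = 2 - 1/13 = 25/13 ≈ 1.9231)
-29 + 103*f = -29 + 103*(25/13) = -29 + 2575/13 = 2198/13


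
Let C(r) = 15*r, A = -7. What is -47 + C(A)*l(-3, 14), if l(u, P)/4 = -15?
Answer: 6253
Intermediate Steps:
l(u, P) = -60 (l(u, P) = 4*(-15) = -60)
-47 + C(A)*l(-3, 14) = -47 + (15*(-7))*(-60) = -47 - 105*(-60) = -47 + 6300 = 6253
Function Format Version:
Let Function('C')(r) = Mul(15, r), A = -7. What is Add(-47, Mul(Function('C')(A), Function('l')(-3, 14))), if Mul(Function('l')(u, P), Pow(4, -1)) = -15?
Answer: 6253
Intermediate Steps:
Function('l')(u, P) = -60 (Function('l')(u, P) = Mul(4, -15) = -60)
Add(-47, Mul(Function('C')(A), Function('l')(-3, 14))) = Add(-47, Mul(Mul(15, -7), -60)) = Add(-47, Mul(-105, -60)) = Add(-47, 6300) = 6253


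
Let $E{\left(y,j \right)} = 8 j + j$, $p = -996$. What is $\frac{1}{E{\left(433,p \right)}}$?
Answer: $- \frac{1}{8964} \approx -0.00011156$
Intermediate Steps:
$E{\left(y,j \right)} = 9 j$
$\frac{1}{E{\left(433,p \right)}} = \frac{1}{9 \left(-996\right)} = \frac{1}{-8964} = - \frac{1}{8964}$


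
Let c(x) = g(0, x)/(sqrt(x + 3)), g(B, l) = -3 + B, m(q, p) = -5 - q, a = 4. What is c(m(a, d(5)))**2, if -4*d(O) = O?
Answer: -3/2 ≈ -1.5000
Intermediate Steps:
d(O) = -O/4
c(x) = -3/sqrt(3 + x) (c(x) = (-3 + 0)/(sqrt(x + 3)) = -3/sqrt(3 + x))
c(m(a, d(5)))**2 = (-3/sqrt(3 + (-5 - 1*4)))**2 = (-3/sqrt(3 + (-5 - 4)))**2 = (-3/sqrt(3 - 9))**2 = (-(-1)*I*sqrt(6)/2)**2 = (I*sqrt(6)/2)**2 = -3/2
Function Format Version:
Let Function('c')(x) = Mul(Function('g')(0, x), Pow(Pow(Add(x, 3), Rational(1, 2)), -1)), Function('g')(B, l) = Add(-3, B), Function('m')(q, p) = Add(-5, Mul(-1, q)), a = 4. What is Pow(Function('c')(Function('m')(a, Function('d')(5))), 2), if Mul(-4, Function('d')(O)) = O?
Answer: Rational(-3, 2) ≈ -1.5000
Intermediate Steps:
Function('d')(O) = Mul(Rational(-1, 4), O)
Function('c')(x) = Mul(-3, Pow(Add(3, x), Rational(-1, 2))) (Function('c')(x) = Mul(Add(-3, 0), Pow(Pow(Add(x, 3), Rational(1, 2)), -1)) = Mul(-3, Pow(Pow(Add(3, x), Rational(1, 2)), -1)) = Mul(-3, Pow(Add(3, x), Rational(-1, 2))))
Pow(Function('c')(Function('m')(a, Function('d')(5))), 2) = Pow(Mul(-3, Pow(Add(3, Add(-5, Mul(-1, 4))), Rational(-1, 2))), 2) = Pow(Mul(-3, Pow(Add(3, Add(-5, -4)), Rational(-1, 2))), 2) = Pow(Mul(-3, Pow(Add(3, -9), Rational(-1, 2))), 2) = Pow(Mul(-3, Pow(-6, Rational(-1, 2))), 2) = Pow(Mul(-3, Mul(Rational(-1, 6), I, Pow(6, Rational(1, 2)))), 2) = Pow(Mul(Rational(1, 2), I, Pow(6, Rational(1, 2))), 2) = Rational(-3, 2)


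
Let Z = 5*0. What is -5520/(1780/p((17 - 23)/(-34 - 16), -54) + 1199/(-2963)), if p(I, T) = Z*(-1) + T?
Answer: 441605520/2669443 ≈ 165.43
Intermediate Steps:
Z = 0
p(I, T) = T (p(I, T) = 0*(-1) + T = 0 + T = T)
-5520/(1780/p((17 - 23)/(-34 - 16), -54) + 1199/(-2963)) = -5520/(1780/(-54) + 1199/(-2963)) = -5520/(1780*(-1/54) + 1199*(-1/2963)) = -5520/(-890/27 - 1199/2963) = -5520/(-2669443/80001) = -5520*(-80001/2669443) = 441605520/2669443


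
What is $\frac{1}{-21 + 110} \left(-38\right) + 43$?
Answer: $\frac{3789}{89} \approx 42.573$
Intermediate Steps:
$\frac{1}{-21 + 110} \left(-38\right) + 43 = \frac{1}{89} \left(-38\right) + 43 = - \frac{38}{89} + 43 = \frac{3789}{89}$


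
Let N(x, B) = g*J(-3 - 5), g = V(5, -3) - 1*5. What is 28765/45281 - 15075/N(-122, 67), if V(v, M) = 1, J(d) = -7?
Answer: -681805655/1267868 ≈ -537.76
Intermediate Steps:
g = -4 (g = 1 - 1*5 = 1 - 5 = -4)
N(x, B) = 28 (N(x, B) = -4*(-7) = 28)
28765/45281 - 15075/N(-122, 67) = 28765/45281 - 15075/28 = -681805655/1267868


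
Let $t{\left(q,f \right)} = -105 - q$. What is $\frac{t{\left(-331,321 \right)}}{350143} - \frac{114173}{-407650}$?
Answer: $\frac{1292548569}{4604380450} \approx 0.28072$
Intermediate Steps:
$\frac{t{\left(-331,321 \right)}}{350143} - \frac{114173}{-407650} = \frac{-105 - -331}{350143} - \frac{114173}{-407650} = \left(-105 + 331\right) \frac{1}{350143} - - \frac{3683}{13150} = 226 \cdot \frac{1}{350143} + \frac{3683}{13150} = \frac{226}{350143} + \frac{3683}{13150} = \frac{1292548569}{4604380450}$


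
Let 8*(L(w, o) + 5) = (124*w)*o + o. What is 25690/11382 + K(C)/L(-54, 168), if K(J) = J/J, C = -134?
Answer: 258000187/114307800 ≈ 2.2571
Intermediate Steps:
L(w, o) = -5 + o/8 + 31*o*w/2 (L(w, o) = -5 + ((124*w)*o + o)/8 = -5 + (124*o*w + o)/8 = -5 + (o + 124*o*w)/8 = -5 + (o/8 + 31*o*w/2) = -5 + o/8 + 31*o*w/2)
K(J) = 1
25690/11382 + K(C)/L(-54, 168) = 25690/11382 + 1/(-5 + (⅛)*168 + (31/2)*168*(-54)) = 25690*(1/11382) + 1/(-5 + 21 - 140616) = 1835/813 + 1/(-140600) = 1835/813 + 1*(-1/140600) = 1835/813 - 1/140600 = 258000187/114307800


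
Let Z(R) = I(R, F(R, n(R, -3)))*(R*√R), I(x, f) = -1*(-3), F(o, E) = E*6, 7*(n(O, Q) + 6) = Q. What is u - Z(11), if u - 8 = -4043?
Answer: -4035 - 33*√11 ≈ -4144.4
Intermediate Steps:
u = -4035 (u = 8 - 4043 = -4035)
n(O, Q) = -6 + Q/7
F(o, E) = 6*E
I(x, f) = 3
Z(R) = 3*R^(3/2) (Z(R) = 3*(R*√R) = 3*R^(3/2))
u - Z(11) = -4035 - 3*11^(3/2) = -4035 - 3*11*√11 = -4035 - 33*√11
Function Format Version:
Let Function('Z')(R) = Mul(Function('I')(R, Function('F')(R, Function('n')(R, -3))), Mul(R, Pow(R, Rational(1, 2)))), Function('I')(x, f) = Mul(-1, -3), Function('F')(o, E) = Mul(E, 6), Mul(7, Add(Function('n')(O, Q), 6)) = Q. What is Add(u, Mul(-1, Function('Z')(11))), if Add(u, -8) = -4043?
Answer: Add(-4035, Mul(-33, Pow(11, Rational(1, 2)))) ≈ -4144.4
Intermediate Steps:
u = -4035 (u = Add(8, -4043) = -4035)
Function('n')(O, Q) = Add(-6, Mul(Rational(1, 7), Q))
Function('F')(o, E) = Mul(6, E)
Function('I')(x, f) = 3
Function('Z')(R) = Mul(3, Pow(R, Rational(3, 2))) (Function('Z')(R) = Mul(3, Mul(R, Pow(R, Rational(1, 2)))) = Mul(3, Pow(R, Rational(3, 2))))
Add(u, Mul(-1, Function('Z')(11))) = Add(-4035, Mul(-1, Mul(3, Pow(11, Rational(3, 2))))) = Add(-4035, Mul(-1, Mul(3, Mul(11, Pow(11, Rational(1, 2)))))) = Add(-4035, Mul(-1, Mul(33, Pow(11, Rational(1, 2))))) = Add(-4035, Mul(-33, Pow(11, Rational(1, 2))))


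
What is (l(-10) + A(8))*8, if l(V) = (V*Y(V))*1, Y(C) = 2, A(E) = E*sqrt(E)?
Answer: -160 + 128*sqrt(2) ≈ 21.019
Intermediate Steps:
A(E) = E**(3/2)
l(V) = 2*V (l(V) = (V*2)*1 = (2*V)*1 = 2*V)
(l(-10) + A(8))*8 = (2*(-10) + 8**(3/2))*8 = (-20 + 16*sqrt(2))*8 = -160 + 128*sqrt(2)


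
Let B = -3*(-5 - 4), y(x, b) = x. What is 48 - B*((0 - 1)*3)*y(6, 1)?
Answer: 534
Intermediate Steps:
B = 27 (B = -3*(-9) = 27)
48 - B*((0 - 1)*3)*y(6, 1) = 48 - 27*((0 - 1)*3)*6 = 48 - 27*(-1*3)*6 = 48 - 27*(-3)*6 = 48 - (-81)*6 = 48 - 1*(-486) = 48 + 486 = 534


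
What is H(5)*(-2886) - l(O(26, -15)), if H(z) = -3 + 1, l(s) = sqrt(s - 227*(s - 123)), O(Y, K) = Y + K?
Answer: 5772 - sqrt(25435) ≈ 5612.5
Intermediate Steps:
O(Y, K) = K + Y
l(s) = sqrt(27921 - 226*s) (l(s) = sqrt(s - 227*(-123 + s)) = sqrt(s + (27921 - 227*s)) = sqrt(27921 - 226*s))
H(z) = -2
H(5)*(-2886) - l(O(26, -15)) = -2*(-2886) - sqrt(27921 - 226*(-15 + 26)) = 5772 - sqrt(27921 - 226*11) = 5772 - sqrt(27921 - 2486) = 5772 - sqrt(25435)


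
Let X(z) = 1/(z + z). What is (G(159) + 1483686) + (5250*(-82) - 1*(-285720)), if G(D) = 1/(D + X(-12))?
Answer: 5107926414/3815 ≈ 1.3389e+6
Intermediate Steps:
X(z) = 1/(2*z)
G(D) = 1/(-1/24 + D) (G(D) = 1/(D + (1/2)/(-12)) = 1/(D + (1/2)*(-1/12)) = 1/(D - 1/24) = 1/(-1/24 + D))
(G(159) + 1483686) + (5250*(-82) - 1*(-285720)) = (24/(-1 + 24*159) + 1483686) + (5250*(-82) - 1*(-285720)) = (24/(-1 + 3816) + 1483686) + (-430500 + 285720) = (24/3815 + 1483686) - 144780 = 5660262114/3815 - 144780 = 5107926414/3815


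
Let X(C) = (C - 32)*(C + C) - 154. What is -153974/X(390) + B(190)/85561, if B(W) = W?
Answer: -6560571537/11939438623 ≈ -0.54949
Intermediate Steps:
X(C) = -154 + 2*C*(-32 + C) (X(C) = (-32 + C)*(2*C) - 154 = 2*C*(-32 + C) - 154 = -154 + 2*C*(-32 + C))
-153974/X(390) + B(190)/85561 = -153974/(-154 - 64*390 + 2*390²) + 190/85561 = -153974/(-154 - 24960 + 2*152100) + 190*(1/85561) = -153974/(-154 - 24960 + 304200) + 190/85561 = -153974/279086 + 190/85561 = -153974*1/279086 + 190/85561 = -76987/139543 + 190/85561 = -6560571537/11939438623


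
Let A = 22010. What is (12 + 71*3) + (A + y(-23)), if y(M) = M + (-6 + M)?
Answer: 22183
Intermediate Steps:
y(M) = -6 + 2*M
(12 + 71*3) + (A + y(-23)) = (12 + 71*3) + (22010 + (-6 + 2*(-23))) = (12 + 213) + (22010 + (-6 - 46)) = 225 + (22010 - 52) = 225 + 21958 = 22183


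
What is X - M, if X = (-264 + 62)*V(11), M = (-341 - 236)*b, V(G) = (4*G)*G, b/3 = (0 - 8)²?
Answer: 13016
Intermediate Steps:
b = 192 (b = 3*(0 - 8)² = 3*(-8)² = 3*64 = 192)
V(G) = 4*G²
M = -110784 (M = (-341 - 236)*192 = -577*192 = -110784)
X = -97768 (X = (-264 + 62)*(4*11²) = -808*121 = -202*484 = -97768)
X - M = -97768 - 1*(-110784) = -97768 + 110784 = 13016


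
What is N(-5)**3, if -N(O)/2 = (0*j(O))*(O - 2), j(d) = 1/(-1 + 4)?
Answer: 0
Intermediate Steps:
j(d) = 1/3
N(O) = 0 (N(O) = -2*0*(1/3)*(O - 2) = -0*(-2 + O) = -2*0 = 0)
N(-5)**3 = 0**3 = 0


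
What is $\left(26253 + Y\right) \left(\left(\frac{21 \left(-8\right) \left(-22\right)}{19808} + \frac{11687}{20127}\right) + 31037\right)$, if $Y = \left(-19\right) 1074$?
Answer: $\frac{1507307994288545}{8305742} \approx 1.8148 \cdot 10^{8}$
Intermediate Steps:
$Y = -20406$
$\left(26253 + Y\right) \left(\left(\frac{21 \left(-8\right) \left(-22\right)}{19808} + \frac{11687}{20127}\right) + 31037\right) = \left(26253 - 20406\right) \left(\left(\frac{21 \left(-8\right) \left(-22\right)}{19808} + \frac{11687}{20127}\right) + 31037\right) = 5847 \left(\left(\left(-168\right) \left(-22\right) \frac{1}{19808} + 11687 \cdot \frac{1}{20127}\right) + 31037\right) = 5847 \left(\left(3696 \cdot \frac{1}{19808} + \frac{11687}{20127}\right) + 31037\right) = 5847 \left(\left(\frac{231}{1238} + \frac{11687}{20127}\right) + 31037\right) = 5847 \left(\frac{19117843}{24917226} + 31037\right) = 5847 \cdot \frac{773375061205}{24917226} = \frac{1507307994288545}{8305742}$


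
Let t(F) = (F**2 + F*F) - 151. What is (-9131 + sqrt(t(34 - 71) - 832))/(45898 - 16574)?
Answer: -9131/29324 + 3*sqrt(195)/29324 ≈ -0.30995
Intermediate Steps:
t(F) = -151 + 2*F**2 (t(F) = (F**2 + F**2) - 151 = 2*F**2 - 151 = -151 + 2*F**2)
(-9131 + sqrt(t(34 - 71) - 832))/(45898 - 16574) = (-9131 + sqrt((-151 + 2*(34 - 71)**2) - 832))/(45898 - 16574) = (-9131 + sqrt((-151 + 2*(-37)**2) - 832))/29324 = (-9131 + sqrt((-151 + 2*1369) - 832))*(1/29324) = (-9131 + sqrt((-151 + 2738) - 832))*(1/29324) = (-9131 + sqrt(2587 - 832))*(1/29324) = (-9131 + sqrt(1755))*(1/29324) = (-9131 + 3*sqrt(195))*(1/29324) = -9131/29324 + 3*sqrt(195)/29324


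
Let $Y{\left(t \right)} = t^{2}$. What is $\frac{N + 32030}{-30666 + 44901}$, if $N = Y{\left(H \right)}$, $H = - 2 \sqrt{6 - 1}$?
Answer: $\frac{6410}{2847} \approx 2.2515$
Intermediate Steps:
$H = - 2 \sqrt{5} \approx -4.4721$
$N = 20$ ($N = \left(- 2 \sqrt{5}\right)^{2} = 20$)
$\frac{N + 32030}{-30666 + 44901} = \frac{20 + 32030}{-30666 + 44901} = \frac{32050}{14235} = 32050 \cdot \frac{1}{14235} = \frac{6410}{2847}$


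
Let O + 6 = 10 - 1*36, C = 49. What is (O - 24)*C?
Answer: -2744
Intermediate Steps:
O = -32 (O = -6 + (10 - 1*36) = -6 + (10 - 36) = -6 - 26 = -32)
(O - 24)*C = (-32 - 24)*49 = -56*49 = -2744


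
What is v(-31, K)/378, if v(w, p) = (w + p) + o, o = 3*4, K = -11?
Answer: -5/63 ≈ -0.079365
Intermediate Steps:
o = 12
v(w, p) = 12 + p + w (v(w, p) = (w + p) + 12 = (p + w) + 12 = 12 + p + w)
v(-31, K)/378 = (12 - 11 - 31)/378 = -30*1/378 = -5/63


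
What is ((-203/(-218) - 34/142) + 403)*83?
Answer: 518612303/15478 ≈ 33506.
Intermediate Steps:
((-203/(-218) - 34/142) + 403)*83 = ((-203*(-1/218) - 34*1/142) + 403)*83 = ((203/218 - 17/71) + 403)*83 = (10707/15478 + 403)*83 = (6248341/15478)*83 = 518612303/15478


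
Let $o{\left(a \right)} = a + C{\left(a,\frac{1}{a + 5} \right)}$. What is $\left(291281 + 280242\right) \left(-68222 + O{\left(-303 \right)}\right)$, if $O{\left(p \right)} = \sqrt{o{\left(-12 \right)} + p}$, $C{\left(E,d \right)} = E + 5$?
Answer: $-38990442106 + 571523 i \sqrt{322} \approx -3.899 \cdot 10^{10} + 1.0256 \cdot 10^{7} i$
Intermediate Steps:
$C{\left(E,d \right)} = 5 + E$
$o{\left(a \right)} = 5 + 2 a$ ($o{\left(a \right)} = a + \left(5 + a\right) = 5 + 2 a$)
$O{\left(p \right)} = \sqrt{-19 + p}$ ($O{\left(p \right)} = \sqrt{\left(5 + 2 \left(-12\right)\right) + p} = \sqrt{\left(5 - 24\right) + p} = \sqrt{-19 + p}$)
$\left(291281 + 280242\right) \left(-68222 + O{\left(-303 \right)}\right) = \left(291281 + 280242\right) \left(-68222 + \sqrt{-19 - 303}\right) = 571523 \left(-68222 + \sqrt{-322}\right) = 571523 \left(-68222 + i \sqrt{322}\right) = -38990442106 + 571523 i \sqrt{322}$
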